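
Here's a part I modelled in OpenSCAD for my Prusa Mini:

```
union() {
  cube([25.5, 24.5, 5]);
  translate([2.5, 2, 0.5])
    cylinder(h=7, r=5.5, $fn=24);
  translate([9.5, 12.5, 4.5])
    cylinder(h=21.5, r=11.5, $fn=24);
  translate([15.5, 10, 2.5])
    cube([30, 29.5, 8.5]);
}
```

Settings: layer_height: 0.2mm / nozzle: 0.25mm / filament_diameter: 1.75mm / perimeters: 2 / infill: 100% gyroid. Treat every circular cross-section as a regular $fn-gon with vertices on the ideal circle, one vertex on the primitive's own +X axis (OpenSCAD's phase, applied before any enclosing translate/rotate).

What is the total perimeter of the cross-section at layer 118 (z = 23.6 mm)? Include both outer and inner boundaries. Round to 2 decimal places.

72.05 mm

At z = 23.6 mm: the cube is absent (z outside [0, 5]); the cylinder at (2.5, 2) is absent (z outside [0.5, 7.5]); the r=11.5 cylinder at (9.5, 12.5) contributes a regular 24-gon of circumradius 11.5 (perimeter = 2·24·11.500·sin(180°/24) = 72.05 mm); the cube at (15.5, 10) is absent (z outside [2.5, 11]); Taking the union: only the r=11.5 cylinder at (9.5, 12.5) is present, so the union is just that shape — boundary = 72.05 mm. Overall, the cross-section is a single solid region. Total boundary length (outer) = 72.05 mm.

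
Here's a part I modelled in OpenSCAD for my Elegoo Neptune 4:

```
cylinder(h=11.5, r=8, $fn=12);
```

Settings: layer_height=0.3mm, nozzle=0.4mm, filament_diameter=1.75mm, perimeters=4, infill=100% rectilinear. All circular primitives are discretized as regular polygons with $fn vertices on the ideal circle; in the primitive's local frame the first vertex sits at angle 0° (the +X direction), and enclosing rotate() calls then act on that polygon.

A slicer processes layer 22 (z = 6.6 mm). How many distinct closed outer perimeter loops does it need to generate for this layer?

1

At z = 6.6 mm: the cylinder: section is a regular 12-gon, circumradius r=8. The result has 1 disconnected region.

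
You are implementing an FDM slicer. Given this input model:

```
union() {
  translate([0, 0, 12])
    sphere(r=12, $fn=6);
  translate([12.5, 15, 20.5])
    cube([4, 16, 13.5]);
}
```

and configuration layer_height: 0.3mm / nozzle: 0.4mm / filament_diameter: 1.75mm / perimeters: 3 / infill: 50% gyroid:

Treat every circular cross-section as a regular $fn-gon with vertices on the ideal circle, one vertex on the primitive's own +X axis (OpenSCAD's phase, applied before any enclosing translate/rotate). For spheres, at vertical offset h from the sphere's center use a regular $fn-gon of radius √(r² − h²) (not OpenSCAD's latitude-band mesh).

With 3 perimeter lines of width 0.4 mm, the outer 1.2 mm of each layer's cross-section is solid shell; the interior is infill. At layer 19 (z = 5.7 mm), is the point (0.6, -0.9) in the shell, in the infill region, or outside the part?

At z = 5.7 mm: the sphere: section is a regular 6-gon, circumradius = √(r²−h²) = √(12²−6.3²) = 10.213; the cube at (12.5, 15) is not intersected at this z (z outside [20.5, 34]); Taking the union: only the r=12 sphere is present, so the union is just that shape — 1 connected region. Overall, the cross-section is a single solid region. The nearest boundary edge runs (5.11, -8.84)→(10.21, 0.00); distance from the point to it = 7.88 mm. The point is inside the cross-section and 7.88 mm from the nearest boundary — more than the 1.2 mm shell width (3 × 0.4), so it's in the infill interior.

infill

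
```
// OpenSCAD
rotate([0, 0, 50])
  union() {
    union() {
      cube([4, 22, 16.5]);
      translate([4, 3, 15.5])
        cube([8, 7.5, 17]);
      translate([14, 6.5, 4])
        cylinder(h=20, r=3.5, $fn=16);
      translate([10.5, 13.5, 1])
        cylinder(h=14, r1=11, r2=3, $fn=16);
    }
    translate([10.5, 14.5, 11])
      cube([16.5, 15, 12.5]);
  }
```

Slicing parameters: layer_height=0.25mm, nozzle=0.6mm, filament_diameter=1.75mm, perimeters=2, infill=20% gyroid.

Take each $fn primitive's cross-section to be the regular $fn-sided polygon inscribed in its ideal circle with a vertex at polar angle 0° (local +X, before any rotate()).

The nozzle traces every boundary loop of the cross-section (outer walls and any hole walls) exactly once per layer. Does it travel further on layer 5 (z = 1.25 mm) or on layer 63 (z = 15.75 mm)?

layer 63 (z = 15.75 mm)

Layer 5 (z = 1.25): the 4×22 cube contributes its full rectangle (perimeter 52.00 mm); the cube at (4, 3) is not intersected at this z (z outside [15.5, 32.5]); the cylinder at (14, 6.5) is not intersected at this z (z outside [4, 24]); the cone at (10.5, 13.5) contributes a regular 16-gon of circumradius 10.857 (interpolated between r1=11 and r2=3 at t=0.018) (perimeter = 2·16·10.857·sin(180°/16) = 67.78 mm); Combining (union): the regions partially overlap (shared area 49.64 mm²), so the edge portions inside another operand are dropped and the merged outline is re-measured after clipping — boundary = 83.15 mm; the cube at (10.5, 14.5) is absent (z outside [11, 23.5]); Taking the union: only the result so far is present, so the union is just that shape — boundary = 83.15 mm; (rotated 50° about Z; rotation is an isometry so areas/perimeters/island counts are preserved). So its perimeter = 83.15 mm. Layer 63 (z = 15.75): the 4×22 cube contributes its full rectangle (perimeter 52.00 mm); the 8×7.5 cube at (4, 3) contributes its full rectangle (perimeter 31.00 mm); the r=3.5 cylinder at (14, 6.5) gives a regular 16-gon of circumradius 3.5 (constant along its height) (perimeter = 2·16·3.500·sin(180°/16) = 21.85 mm); the cone at (10.5, 13.5) is absent (z outside [1, 15]); Taking the union: the regions partially overlap (shared area 5.75 mm²), so the edge portions inside another operand are dropped and the merged outline is re-measured after clipping — boundary = 77.66 mm; the cube at (10.5, 14.5) (footprint 16.5×15) is included at this height (perimeter 63.00 mm); Merging all regions: the 2 present regions are separate (no shared area or edge), so areas and boundary lengths simply add and each stays a separate island — boundary = 140.66 mm; (whole slice rotated 50° about Z — lengths, areas and connectivity unchanged). So its perimeter = 140.66 mm. Layer 63 is larger (140.66 vs 83.15 mm).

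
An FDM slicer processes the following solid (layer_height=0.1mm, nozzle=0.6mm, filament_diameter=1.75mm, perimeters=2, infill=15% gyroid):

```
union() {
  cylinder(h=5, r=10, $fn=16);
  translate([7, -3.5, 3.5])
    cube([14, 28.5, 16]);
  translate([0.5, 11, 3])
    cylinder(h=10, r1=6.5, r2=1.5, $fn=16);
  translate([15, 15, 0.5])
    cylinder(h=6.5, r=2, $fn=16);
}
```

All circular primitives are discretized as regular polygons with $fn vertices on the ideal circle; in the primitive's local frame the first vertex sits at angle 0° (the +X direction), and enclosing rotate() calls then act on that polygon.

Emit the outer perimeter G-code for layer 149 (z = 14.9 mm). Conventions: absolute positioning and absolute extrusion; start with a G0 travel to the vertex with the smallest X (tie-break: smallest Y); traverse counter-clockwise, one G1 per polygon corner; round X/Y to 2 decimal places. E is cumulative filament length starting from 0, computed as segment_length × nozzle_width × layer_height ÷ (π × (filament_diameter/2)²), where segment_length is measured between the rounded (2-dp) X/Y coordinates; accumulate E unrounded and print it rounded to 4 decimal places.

G0 X7.00 Y-3.50 Z14.90
G1 X21.00 Y-3.50 E0.3492
G1 X21.00 Y25.00 E1.0602
G1 X7.00 Y25.00 E1.4094
G1 X7.00 Y-3.50 E2.1203

At z = 14.9 mm: the cylinder is absent (z outside [0, 5]); the cube at (7, -3.5) (footprint 14×28.5) is included at this height; the cone at (0.5, 11) is absent (z outside [3, 13]); the cylinder at (15, 15) does not reach this height (z outside [0.5, 7]); Combining (union): only the 14×28.5 cube at (7, -3.5) is present, so the union is just that shape — 1 connected region. The outline is a single polygon with 4 vertices. Extrusion per mm of travel: 0.6 × 0.1 / (π × 0.875²) = 0.024945. Accumulating E over each segment gives final E = 2.1203.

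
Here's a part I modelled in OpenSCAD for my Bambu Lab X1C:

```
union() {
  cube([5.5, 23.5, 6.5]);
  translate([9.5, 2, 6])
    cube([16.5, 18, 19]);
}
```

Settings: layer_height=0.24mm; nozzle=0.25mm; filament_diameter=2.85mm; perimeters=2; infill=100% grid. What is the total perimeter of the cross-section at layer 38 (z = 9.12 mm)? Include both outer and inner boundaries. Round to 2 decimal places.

At z = 9.12 mm: the cube is not intersected at this z (z outside [0, 6.5]); the cube at (9.5, 2) (footprint 16.5×18) is included at this height (perimeter 69.00 mm); Combining (union): only the 16.5×18 cube at (9.5, 2) is present, so the union is just that shape — boundary = 69.00 mm. Overall, the cross-section is a single solid region. Total boundary length (outer) = 69.00 mm.

69.00 mm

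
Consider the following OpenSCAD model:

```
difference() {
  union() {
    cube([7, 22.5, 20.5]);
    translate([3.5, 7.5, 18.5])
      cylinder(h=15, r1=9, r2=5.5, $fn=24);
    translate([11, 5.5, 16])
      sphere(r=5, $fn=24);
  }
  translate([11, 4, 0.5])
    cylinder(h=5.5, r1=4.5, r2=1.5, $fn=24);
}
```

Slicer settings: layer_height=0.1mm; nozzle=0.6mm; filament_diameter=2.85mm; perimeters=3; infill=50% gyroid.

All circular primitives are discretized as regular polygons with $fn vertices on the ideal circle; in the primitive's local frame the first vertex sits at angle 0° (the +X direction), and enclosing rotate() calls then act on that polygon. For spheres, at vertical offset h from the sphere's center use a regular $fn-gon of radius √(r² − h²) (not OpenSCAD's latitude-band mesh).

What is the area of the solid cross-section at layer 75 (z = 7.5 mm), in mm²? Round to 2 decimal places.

157.50 mm²

At z = 7.5 mm: the cube is present — its section is the full 7×22.5 rectangle (area 157.50 mm²); the cone at (3.5, 7.5) is not intersected at this z (z outside [18.5, 33.5]); the sphere at (11, 5.5) is absent (|z−center|=8.500 > r=5); Combining (union): only the 7×22.5 cube is present, so the union is just that shape — area = 157.50 mm²; the cone at (11, 4) is absent (z outside [0.5, 6]); Subtracting the remaining from the first: none of the subtracted shapes is present at this height, so that combined region is unchanged — area = 157.50 mm². Overall, the cross-section is a single solid region. Net area = 157.50 mm².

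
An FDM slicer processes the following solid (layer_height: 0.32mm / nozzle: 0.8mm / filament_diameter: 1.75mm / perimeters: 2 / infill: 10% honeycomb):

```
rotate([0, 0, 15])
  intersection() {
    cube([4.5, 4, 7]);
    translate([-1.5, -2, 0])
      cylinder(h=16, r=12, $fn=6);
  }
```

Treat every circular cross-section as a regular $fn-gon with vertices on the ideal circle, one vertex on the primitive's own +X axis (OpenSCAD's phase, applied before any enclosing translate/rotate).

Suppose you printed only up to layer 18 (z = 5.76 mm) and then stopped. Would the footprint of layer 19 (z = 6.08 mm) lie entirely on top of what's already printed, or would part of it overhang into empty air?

entirely on top

Compare the two slices. At z = 5.76: the cube is present — its section is the full 4.5×4 rectangle (area 18.00 mm²); the cylinder at (-1.5, -2): section is a regular 6-gon, circumradius r=12 (area = (6/2)·12.000²·sin(360°/6) = 374.12 mm²); After intersecting: the 4.5×4 cube lies inside the r=12 cylinder at (-1.5, -2), so it is kept whole — area = 18.00 mm²; (rotated 15° about Z; rotation is an isometry so areas/perimeters/island counts are preserved). At z = 6.08: the 4.5×4 cube contributes its full rectangle (area 18.00 mm²); the cylinder at (-1.5, -2): section is a regular 6-gon, circumradius r=12 (area = (6/2)·12.000²·sin(360°/6) = 374.12 mm²); Taking the intersection: the 4.5×4 cube lies inside the r=12 cylinder at (-1.5, -2), so it is kept whole — area = 18.00 mm²; (whole slice rotated 15° about Z — lengths, areas and connectivity unchanged). Checking containment: the cross-section at z = 6.08 is a subset of the cross-section at z = 5.76.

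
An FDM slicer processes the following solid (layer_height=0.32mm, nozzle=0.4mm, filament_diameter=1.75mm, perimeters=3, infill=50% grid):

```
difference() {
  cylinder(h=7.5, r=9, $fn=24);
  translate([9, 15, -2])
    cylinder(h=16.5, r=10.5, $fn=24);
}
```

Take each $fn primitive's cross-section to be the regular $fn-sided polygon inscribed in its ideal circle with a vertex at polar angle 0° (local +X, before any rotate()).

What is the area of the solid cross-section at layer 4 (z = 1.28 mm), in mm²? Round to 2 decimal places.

At z = 1.28 mm: the r=9 cylinder contributes a regular 24-gon of circumradius 9 (area = (24/2)·9.000²·sin(360°/24) = 251.57 mm²); the cylinder at (9, 15): section is a regular 24-gon, circumradius r=10.5 (area = (24/2)·10.500²·sin(360°/24) = 342.42 mm²); After the difference (first − rest): starting from the r=9 cylinder (251.57 mm²), the r=10.5 cylinder at (9, 15) partially overlaps it — only the 10.61 mm² overlap (of its 342.42 mm²) is removed, clipping the outline — area = 240.96 mm². Overall, the cross-section is a single solid region. Net area = 240.96 mm².

240.96 mm²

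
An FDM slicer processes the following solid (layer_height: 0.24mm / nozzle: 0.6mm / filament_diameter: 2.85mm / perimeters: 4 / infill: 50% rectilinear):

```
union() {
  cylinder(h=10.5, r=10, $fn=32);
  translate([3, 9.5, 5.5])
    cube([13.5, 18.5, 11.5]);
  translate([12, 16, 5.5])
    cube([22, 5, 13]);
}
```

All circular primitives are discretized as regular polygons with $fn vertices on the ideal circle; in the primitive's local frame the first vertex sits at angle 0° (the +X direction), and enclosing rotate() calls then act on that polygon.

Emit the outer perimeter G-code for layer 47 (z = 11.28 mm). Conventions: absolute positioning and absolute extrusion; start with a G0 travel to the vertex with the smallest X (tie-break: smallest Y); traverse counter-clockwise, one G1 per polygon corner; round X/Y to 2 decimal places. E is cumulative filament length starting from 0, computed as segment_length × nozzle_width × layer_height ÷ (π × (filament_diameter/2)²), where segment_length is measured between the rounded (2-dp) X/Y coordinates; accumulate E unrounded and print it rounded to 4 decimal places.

G0 X3.00 Y9.50 Z11.28
G1 X16.50 Y9.50 E0.3047
G1 X16.50 Y16.00 E0.4515
G1 X34.00 Y16.00 E0.8465
G1 X34.00 Y21.00 E0.9593
G1 X16.50 Y21.00 E1.3544
G1 X16.50 Y28.00 E1.5124
G1 X3.00 Y28.00 E1.8171
G1 X3.00 Y9.50 E2.2347

At z = 11.28 mm: the cylinder does not reach this height (z outside [0, 10.5]); the cube at (3, 9.5) (footprint 13.5×18.5) is included at this height; the 22×5 cube at (12, 16) contributes its full rectangle; Merging all regions: the regions partially overlap (shared area 22.50 mm²), so overlapping operands fuse into one piece — 1 connected region. The outline is a single polygon with 8 vertices. Extrusion per mm of travel: 0.6 × 0.24 / (π × 1.425²) = 0.022573. Accumulating E over each segment gives final E = 2.2347.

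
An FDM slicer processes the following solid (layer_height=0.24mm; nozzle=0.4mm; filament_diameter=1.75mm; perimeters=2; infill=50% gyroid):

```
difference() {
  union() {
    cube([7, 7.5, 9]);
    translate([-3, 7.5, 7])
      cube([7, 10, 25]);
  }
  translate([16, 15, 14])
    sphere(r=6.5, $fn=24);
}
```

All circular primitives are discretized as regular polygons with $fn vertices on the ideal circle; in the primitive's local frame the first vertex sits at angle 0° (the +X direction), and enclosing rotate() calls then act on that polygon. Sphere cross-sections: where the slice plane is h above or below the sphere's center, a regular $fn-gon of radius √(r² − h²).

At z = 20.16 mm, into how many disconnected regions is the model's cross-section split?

1

At z = 20.16 mm: the cube is not intersected at this z (z outside [0, 9]); the cube at (-3, 7.5) (footprint 7×10) is included at this height; Merging all regions: only the 7×10 cube at (-3, 7.5) is present, so the union is just that shape — 1 connected region; the sphere at (16, 15): section is a regular 24-gon, circumradius = √(r²−h²) = √(6.5²−6.16²) = 2.075; Subtracting the remaining from the first: starting from the result so far, the r=6.5 sphere at (16, 15) misses the remaining region (no effect) — 1 connected region. The result has 1 disconnected region.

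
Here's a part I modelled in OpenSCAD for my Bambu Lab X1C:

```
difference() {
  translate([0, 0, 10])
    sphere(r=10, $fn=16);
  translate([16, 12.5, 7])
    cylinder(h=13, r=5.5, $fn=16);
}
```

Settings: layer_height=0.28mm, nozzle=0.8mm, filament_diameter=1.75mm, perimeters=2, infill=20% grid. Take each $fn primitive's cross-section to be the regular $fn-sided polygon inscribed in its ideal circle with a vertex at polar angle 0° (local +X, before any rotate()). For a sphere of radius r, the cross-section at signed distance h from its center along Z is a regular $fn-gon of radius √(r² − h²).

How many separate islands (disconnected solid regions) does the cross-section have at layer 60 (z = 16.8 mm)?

At z = 16.8 mm: the sphere: section is a regular 16-gon, circumradius = √(r²−h²) = √(10²−6.8²) = 7.332; the r=5.5 cylinder at (16, 12.5) gives a regular 16-gon of circumradius 5.5 (constant along its height); Taking the first minus the rest: starting from the r=10 sphere, the r=5.5 cylinder at (16, 12.5) misses the remaining region (no effect) — 1 connected region. Overall, the cross-section is a single solid region. Island count = 1.

1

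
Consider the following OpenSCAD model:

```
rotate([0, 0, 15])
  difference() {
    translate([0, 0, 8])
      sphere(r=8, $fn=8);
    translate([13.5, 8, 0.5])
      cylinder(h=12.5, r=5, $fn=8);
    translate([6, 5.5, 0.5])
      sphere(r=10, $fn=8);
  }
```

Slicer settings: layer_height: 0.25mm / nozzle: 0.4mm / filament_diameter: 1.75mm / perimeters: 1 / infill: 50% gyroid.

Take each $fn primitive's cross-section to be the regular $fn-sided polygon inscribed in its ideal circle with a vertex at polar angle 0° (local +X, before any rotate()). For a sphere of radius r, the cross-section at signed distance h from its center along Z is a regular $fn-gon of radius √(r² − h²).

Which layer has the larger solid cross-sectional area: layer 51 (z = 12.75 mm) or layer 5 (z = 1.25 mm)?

Layer 51 (z = 12.75): the r=8 sphere slices to a regular 8-gon of circumradius 6.437 (√(r²−h²) with h=4.75 from center) (area = (8/2)·6.437²·sin(360°/8) = 117.20 mm²); the cylinder at (13.5, 8): section is a regular 8-gon, circumradius r=5 (area = (8/2)·5.000²·sin(360°/8) = 70.71 mm²); the sphere at (6, 5.5) is not intersected at this z (|z−center|=12.250 > r=10); After the difference (first − rest): starting from the r=8 sphere (117.20 mm²), the r=5 cylinder at (13.5, 8) misses the remaining region (no effect) — area = 117.20 mm²; (rotated 15° about Z; rotation is an isometry so areas/perimeters/island counts are preserved). So its area = 117.20 mm². Layer 5 (z = 1.25): the r=8 sphere slices to a regular 8-gon of circumradius 4.294 (√(r²−h²) with h=6.75 from center) (area = (8/2)·4.294²·sin(360°/8) = 52.15 mm²); the cylinder at (13.5, 8): section is a regular 8-gon, circumradius r=5 (area = (8/2)·5.000²·sin(360°/8) = 70.71 mm²); the sphere at (6, 5.5): section is a regular 8-gon, circumradius = √(r²−h²) = √(10²−0.75²) = 9.972 (area = (8/2)·9.972²·sin(360°/8) = 281.25 mm²); Subtracting the remaining from the first: starting from the r=8 sphere (52.15 mm²), the r=5 cylinder at (13.5, 8) misses the remaining region (no effect); the r=10 sphere at (6, 5.5) partially overlaps it — only the 34.18 mm² overlap (of its 281.25 mm²) is removed, clipping the outline — area = 17.97 mm²; (rotated 15° about Z; rotation is an isometry so areas/perimeters/island counts are preserved). So its area = 17.97 mm². Layer 51 is larger (117.20 vs 17.97 mm²).

layer 51 (z = 12.75 mm)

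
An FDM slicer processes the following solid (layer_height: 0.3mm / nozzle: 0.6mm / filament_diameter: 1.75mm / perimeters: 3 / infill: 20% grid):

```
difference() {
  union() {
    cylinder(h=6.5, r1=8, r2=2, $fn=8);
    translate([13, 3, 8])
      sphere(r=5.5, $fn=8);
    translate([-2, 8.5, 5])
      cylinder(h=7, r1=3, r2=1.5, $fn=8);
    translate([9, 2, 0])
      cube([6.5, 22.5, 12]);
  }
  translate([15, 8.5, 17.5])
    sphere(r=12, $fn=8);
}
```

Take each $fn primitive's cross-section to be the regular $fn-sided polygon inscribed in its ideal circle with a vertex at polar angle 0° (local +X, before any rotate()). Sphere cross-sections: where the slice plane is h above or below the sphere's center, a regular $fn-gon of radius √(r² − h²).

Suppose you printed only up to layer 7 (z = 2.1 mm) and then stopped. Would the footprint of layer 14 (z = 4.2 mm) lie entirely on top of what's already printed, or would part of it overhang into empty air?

part overhangs

Compare the two slices. At z = 2.1: the cone: at t=0.323 of its height the radius interpolates to r₁+(r₂−r₁)t = 6.062, giving a regular 8-gon of that circumradius (area = (8/2)·6.062²·sin(360°/8) = 103.92 mm²); the sphere at (13, 3) is not intersected at this z (|z−center|=5.900 > r=5.5); the cone at (-2, 8.5) is absent (z outside [5, 12]); the cube at (9, 2) is present — its section is the full 6.5×22.5 rectangle (area 146.25 mm²); Combining (union): the 2 present regions are separate (no shared area or edge), so areas and boundary lengths simply add and each stays a separate island — area = 250.17 mm²; the sphere at (15, 8.5) is not intersected at this z (|z−center|=15.400 > r=12); Taking the first minus the rest: none of the subtracted shapes is present at this height, so the result so far is unchanged — area = 250.17 mm². At z = 4.2: the cone contributes a regular 8-gon of circumradius 4.123 (interpolated between r1=8 and r2=2 at t=0.646) (area = (8/2)·4.123²·sin(360°/8) = 48.08 mm²); the r=5.5 sphere at (13, 3) contributes a regular 8-gon of circumradius √(5.5²−3.8²) = 3.976 (area = (8/2)·3.976²·sin(360°/8) = 44.72 mm²); the cone at (-2, 8.5) does not reach this height (z outside [5, 12]); the cube at (9, 2) (footprint 6.5×22.5) is included at this height (area 146.25 mm²); Merging all regions: the regions partially overlap — summed areas 239.05 mm² minus the doubly-counted overlap 26.09 mm² gives 212.96 mm² — area = 212.96 mm²; the sphere at (15, 8.5) is absent (|z−center|=13.300 > r=12); Taking the first minus the rest: none of the subtracted shapes is present at this height, so that combined region is unchanged — area = 212.96 mm². Checking containment: at z = 4.2 the cross-section extends beyond the z = 2.1 cross-section by about 18.62 mm².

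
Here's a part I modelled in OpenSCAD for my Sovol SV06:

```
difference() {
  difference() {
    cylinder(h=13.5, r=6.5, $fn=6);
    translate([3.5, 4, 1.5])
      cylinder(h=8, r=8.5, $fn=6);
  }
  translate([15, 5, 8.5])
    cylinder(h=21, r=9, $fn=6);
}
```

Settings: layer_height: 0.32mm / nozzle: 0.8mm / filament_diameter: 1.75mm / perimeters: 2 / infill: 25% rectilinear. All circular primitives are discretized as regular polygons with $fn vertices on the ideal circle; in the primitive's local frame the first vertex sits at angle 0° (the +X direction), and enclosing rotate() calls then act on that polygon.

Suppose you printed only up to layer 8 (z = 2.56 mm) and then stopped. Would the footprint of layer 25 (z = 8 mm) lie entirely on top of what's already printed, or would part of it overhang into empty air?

Compare the two slices. At z = 2.56: the r=6.5 cylinder contributes a regular 6-gon of circumradius 6.5 (area = (6/2)·6.500²·sin(360°/6) = 109.77 mm²); the r=8.5 cylinder at (3.5, 4) contributes a regular 6-gon of circumradius 8.5 (area = (6/2)·8.500²·sin(360°/6) = 187.71 mm²); After the difference (first − rest): starting from the r=6.5 cylinder (109.77 mm²), the r=8.5 cylinder at (3.5, 4) partially overlaps it — only the 72.97 mm² overlap (of its 187.71 mm²) is removed, clipping the outline — area = 36.80 mm²; the cylinder at (15, 5) is not intersected at this z (z outside [8.5, 29.5]); After the difference (first − rest): none of the subtracted shapes is present at this height, so that combined region is unchanged — area = 36.80 mm². At z = 8: the r=6.5 cylinder contributes a regular 6-gon of circumradius 6.5 (area = (6/2)·6.500²·sin(360°/6) = 109.77 mm²); the r=8.5 cylinder at (3.5, 4) gives a regular 6-gon of circumradius 8.5 (constant along its height) (area = (6/2)·8.500²·sin(360°/6) = 187.71 mm²); Subtracting the remaining from the first: starting from the r=6.5 cylinder (109.77 mm²), the r=8.5 cylinder at (3.5, 4) partially overlaps it — only the 72.97 mm² overlap (of its 187.71 mm²) is removed, clipping the outline — area = 36.80 mm²; the cylinder at (15, 5) is not intersected at this z (z outside [8.5, 29.5]); Subtracting the remaining from the first: none of the subtracted shapes is present at this height, so the result so far is unchanged — area = 36.80 mm². Checking containment: the cross-section at z = 8 is a subset of the cross-section at z = 2.56.

entirely on top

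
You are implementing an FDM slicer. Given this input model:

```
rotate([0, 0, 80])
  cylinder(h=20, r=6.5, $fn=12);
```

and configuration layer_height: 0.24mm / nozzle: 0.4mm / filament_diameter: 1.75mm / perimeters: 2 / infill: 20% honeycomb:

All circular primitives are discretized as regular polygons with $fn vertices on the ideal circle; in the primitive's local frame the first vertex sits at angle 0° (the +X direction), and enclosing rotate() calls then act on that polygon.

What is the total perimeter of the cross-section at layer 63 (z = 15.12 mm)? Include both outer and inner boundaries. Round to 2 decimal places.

At z = 15.12 mm: the r=6.5 cylinder contributes a regular 12-gon of circumradius 6.5 (perimeter = 2·12·6.500·sin(180°/12) = 40.38 mm); (rotated 80° about Z; rotation is an isometry so areas/perimeters/island counts are preserved). Overall, the cross-section is a single solid region. Total boundary length (outer) = 40.38 mm.

40.38 mm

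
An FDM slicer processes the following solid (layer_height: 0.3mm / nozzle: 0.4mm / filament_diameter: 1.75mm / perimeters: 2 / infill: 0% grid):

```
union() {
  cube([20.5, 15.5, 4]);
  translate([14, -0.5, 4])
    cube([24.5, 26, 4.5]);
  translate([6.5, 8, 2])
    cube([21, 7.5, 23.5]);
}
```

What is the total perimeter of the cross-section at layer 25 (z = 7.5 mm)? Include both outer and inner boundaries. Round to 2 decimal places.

At z = 7.5 mm: the cube is not intersected at this z (z outside [0, 4]); the cube at (14, -0.5) is present — its section is the full 24.5×26 rectangle (perimeter 101.00 mm); the cube at (6.5, 8) is present — its section is the full 21×7.5 rectangle (perimeter 57.00 mm); Taking the union: the regions partially overlap (shared area 101.25 mm²), so the edge portions inside another operand are dropped and the merged outline is re-measured after clipping — boundary = 116.00 mm. Overall, the cross-section is a single solid region. Total boundary length (outer) = 116.00 mm.

116.00 mm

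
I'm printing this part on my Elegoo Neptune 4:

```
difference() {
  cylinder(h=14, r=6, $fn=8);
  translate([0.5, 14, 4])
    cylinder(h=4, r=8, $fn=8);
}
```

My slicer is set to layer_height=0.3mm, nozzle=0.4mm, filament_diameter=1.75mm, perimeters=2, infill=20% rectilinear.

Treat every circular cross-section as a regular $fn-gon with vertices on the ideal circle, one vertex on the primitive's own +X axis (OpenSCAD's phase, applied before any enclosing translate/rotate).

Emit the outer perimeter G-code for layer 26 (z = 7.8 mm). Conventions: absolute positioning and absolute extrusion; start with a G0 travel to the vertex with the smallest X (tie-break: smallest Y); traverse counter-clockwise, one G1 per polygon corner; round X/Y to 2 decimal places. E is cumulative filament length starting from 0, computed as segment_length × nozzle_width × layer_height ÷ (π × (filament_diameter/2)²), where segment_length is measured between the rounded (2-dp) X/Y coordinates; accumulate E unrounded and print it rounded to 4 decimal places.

G0 X-6.00 Y0.00 Z7.80
G1 X-4.24 Y-4.24 E0.2290
G1 X0.00 Y-6.00 E0.4581
G1 X4.24 Y-4.24 E0.6871
G1 X6.00 Y0.00 E0.9161
G1 X4.24 Y4.24 E1.1452
G1 X0.00 Y6.00 E1.3742
G1 X-4.24 Y4.24 E1.6032
G1 X-6.00 Y0.00 E1.8323

At z = 7.8 mm: the r=6 cylinder contributes a regular 8-gon of circumradius 6; the r=8 cylinder at (0.5, 14) contributes a regular 8-gon of circumradius 8; Taking the first minus the rest: starting from the r=6 cylinder, the r=8 cylinder at (0.5, 14) misses the remaining region (no effect) — 1 connected region. The outline is a single polygon with 8 vertices. Extrusion per mm of travel: 0.4 × 0.3 / (π × 0.875²) = 0.049890. Accumulating E over each segment gives final E = 1.8323.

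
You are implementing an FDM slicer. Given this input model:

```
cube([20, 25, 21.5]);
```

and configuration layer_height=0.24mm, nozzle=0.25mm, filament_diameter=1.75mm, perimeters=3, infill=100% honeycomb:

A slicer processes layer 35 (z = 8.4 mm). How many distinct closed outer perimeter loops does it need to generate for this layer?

1

At z = 8.4 mm: the 20×25 cube contributes its full rectangle. The result has 1 disconnected region.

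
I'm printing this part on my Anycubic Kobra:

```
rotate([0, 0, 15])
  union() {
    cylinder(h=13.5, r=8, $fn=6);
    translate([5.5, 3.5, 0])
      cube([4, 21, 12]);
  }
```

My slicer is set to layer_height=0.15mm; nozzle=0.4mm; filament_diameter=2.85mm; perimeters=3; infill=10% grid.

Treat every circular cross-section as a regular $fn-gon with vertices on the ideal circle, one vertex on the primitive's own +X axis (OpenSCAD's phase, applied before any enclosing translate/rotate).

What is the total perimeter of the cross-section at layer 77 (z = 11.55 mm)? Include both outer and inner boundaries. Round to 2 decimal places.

At z = 11.55 mm: the r=8 cylinder gives a regular 6-gon of circumradius 8 (constant along its height) (perimeter = 2·6·8.000·sin(180°/6) = 48.00 mm); the cube at (5.5, 3.5) (footprint 4×21) is included at this height (perimeter 50.00 mm); Merging all regions: the regions partially overlap (shared area 0.20 mm²), so the edge portions inside another operand are dropped and the merged outline is re-measured after clipping — boundary = 95.73 mm; (rotated 15° about Z; rotation is an isometry so areas/perimeters/island counts are preserved). Overall, the cross-section is a single solid region. Total boundary length (outer) = 95.73 mm.

95.73 mm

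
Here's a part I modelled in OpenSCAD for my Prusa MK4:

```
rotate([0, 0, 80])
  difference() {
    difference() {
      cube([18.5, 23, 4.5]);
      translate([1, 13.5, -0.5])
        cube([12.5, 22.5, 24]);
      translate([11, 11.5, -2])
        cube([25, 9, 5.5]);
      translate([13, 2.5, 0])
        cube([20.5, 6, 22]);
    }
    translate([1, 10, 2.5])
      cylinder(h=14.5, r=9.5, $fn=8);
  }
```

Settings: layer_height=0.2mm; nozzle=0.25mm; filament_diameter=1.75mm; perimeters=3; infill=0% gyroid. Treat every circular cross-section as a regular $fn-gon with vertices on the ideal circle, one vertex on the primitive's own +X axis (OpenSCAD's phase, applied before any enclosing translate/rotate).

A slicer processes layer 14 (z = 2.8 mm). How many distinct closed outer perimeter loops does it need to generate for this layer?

At z = 2.8 mm: the cube (footprint 18.5×23) is included at this height; the cube at (1, 13.5) is present — its section is the full 12.5×22.5 rectangle; the 25×9 cube at (11, 11.5) contributes its full rectangle; the cube at (13, 2.5) is present — its section is the full 20.5×6 rectangle; Taking the first minus the rest: starting from the 18.5×23 cube, the 12.5×22.5 cube at (1, 13.5) partially overlaps it — only the 118.75 mm² overlap (of its 281.25 mm²) is removed, clipping the outline; the 25×9 cube at (11, 11.5) partially overlaps it — only the 50.00 mm² overlap (of its 225.00 mm²) is removed, clipping the outline; the 20.5×6 cube at (13, 2.5) partially overlaps it — only the 33.00 mm² overlap (of its 123.00 mm²) is removed, clipping the outline — 2 connected regions; the r=9.5 cylinder at (1, 10) gives a regular 8-gon of circumradius 9.5 (constant along its height); Subtracting the remaining from the first: starting from the result so far, the r=9.5 cylinder at (1, 10) partially overlaps it — only the 113.12 mm² overlap (of its 255.27 mm²) is removed, clipping the outline — 3 connected regions; (rotated 80° about Z; rotation is an isometry so areas/perimeters/island counts are preserved). The result has 3 disconnected regions.

3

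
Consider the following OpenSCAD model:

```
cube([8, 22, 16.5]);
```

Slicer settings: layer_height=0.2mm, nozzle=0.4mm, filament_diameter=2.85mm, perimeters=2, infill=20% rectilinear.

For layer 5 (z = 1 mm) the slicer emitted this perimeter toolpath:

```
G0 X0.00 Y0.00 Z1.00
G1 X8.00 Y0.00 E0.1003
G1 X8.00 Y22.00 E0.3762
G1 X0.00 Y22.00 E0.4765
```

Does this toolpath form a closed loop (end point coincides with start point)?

no

Start point (G0): (0.00, 0.00). End point (last G1): the path does not return to the start — open.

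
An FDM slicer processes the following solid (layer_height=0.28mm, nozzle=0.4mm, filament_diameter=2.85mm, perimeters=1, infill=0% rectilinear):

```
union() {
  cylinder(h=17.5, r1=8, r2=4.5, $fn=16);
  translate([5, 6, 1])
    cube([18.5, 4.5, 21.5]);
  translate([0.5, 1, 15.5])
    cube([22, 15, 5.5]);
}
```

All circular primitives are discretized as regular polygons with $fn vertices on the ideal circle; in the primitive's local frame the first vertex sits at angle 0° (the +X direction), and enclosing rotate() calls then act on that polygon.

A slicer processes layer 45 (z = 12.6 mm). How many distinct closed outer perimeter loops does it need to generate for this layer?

At z = 12.6 mm: the cone: at t=0.720 of its height the radius interpolates to r₁+(r₂−r₁)t = 5.480, giving a regular 16-gon of that circumradius; the cube at (5, 6) is present — its section is the full 18.5×4.5 rectangle; the cube at (0.5, 1) is absent (z outside [15.5, 21]); Combining (union): the 2 present regions are separate (no shared area or edge), so areas and boundary lengths simply add and each stays a separate island — 2 connected regions. The result has 2 disconnected regions.

2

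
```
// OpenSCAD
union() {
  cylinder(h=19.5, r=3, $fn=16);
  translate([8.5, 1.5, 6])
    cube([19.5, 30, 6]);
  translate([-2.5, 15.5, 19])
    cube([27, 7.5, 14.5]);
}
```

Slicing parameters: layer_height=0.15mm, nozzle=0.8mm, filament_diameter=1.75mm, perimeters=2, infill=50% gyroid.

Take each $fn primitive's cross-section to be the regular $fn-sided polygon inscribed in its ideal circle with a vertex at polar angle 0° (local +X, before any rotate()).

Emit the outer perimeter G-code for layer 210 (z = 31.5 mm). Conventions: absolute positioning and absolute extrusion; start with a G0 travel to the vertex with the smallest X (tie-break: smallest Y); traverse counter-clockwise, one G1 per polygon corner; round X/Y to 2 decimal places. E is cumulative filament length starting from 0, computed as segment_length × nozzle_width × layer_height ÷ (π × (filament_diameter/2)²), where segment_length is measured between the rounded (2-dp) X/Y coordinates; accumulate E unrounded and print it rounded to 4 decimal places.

G0 X-2.50 Y15.50 Z31.50
G1 X24.50 Y15.50 E1.3470
G1 X24.50 Y23.00 E1.7212
G1 X-2.50 Y23.00 E3.0682
G1 X-2.50 Y15.50 E3.4424

At z = 31.5 mm: the cylinder is absent (z outside [0, 19.5]); the cube at (8.5, 1.5) is not intersected at this z (z outside [6, 12]); the 27×7.5 cube at (-2.5, 15.5) contributes its full rectangle; Combining (union): only the 27×7.5 cube at (-2.5, 15.5) is present, so the union is just that shape — 1 connected region. The outline is a single polygon with 4 vertices. Extrusion per mm of travel: 0.8 × 0.15 / (π × 0.875²) = 0.049890. Accumulating E over each segment gives final E = 3.4424.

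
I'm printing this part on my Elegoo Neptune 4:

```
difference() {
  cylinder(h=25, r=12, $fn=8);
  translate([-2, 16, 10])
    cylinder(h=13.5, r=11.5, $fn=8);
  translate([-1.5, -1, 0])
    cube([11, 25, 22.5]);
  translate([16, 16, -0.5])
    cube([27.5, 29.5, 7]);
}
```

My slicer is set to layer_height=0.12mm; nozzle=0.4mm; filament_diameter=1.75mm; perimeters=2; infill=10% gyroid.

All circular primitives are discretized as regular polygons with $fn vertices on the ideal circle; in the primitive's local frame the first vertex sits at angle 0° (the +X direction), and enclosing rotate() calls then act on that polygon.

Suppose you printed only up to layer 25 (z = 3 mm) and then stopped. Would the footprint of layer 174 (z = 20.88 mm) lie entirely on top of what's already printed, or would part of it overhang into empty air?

Compare the two slices. At z = 3: the r=12 cylinder gives a regular 8-gon of circumradius 12 (constant along its height) (area = (8/2)·12.000²·sin(360°/8) = 407.29 mm²); the cylinder at (-2, 16) does not reach this height (z outside [10, 23.5]); the cube at (-1.5, -1) is present — its section is the full 11×25 rectangle (area 275.00 mm²); the 27.5×29.5 cube at (16, 16) contributes its full rectangle (area 811.25 mm²); Taking the first minus the rest: starting from the r=12 cylinder (407.29 mm²), the 11×25 cube at (-1.5, -1) partially overlaps it — only the 122.81 mm² overlap (of its 275.00 mm²) is removed, clipping the outline; the 27.5×29.5 cube at (16, 16) misses the remaining region (no effect) — area = 284.48 mm². At z = 20.88: the r=12 cylinder contributes a regular 8-gon of circumradius 12 (area = (8/2)·12.000²·sin(360°/8) = 407.29 mm²); the r=11.5 cylinder at (-2, 16) gives a regular 8-gon of circumradius 11.5 (constant along its height) (area = (8/2)·11.500²·sin(360°/8) = 374.06 mm²); the cube at (-1.5, -1) (footprint 11×25) is included at this height (area 275.00 mm²); the cube at (16, 16) is not intersected at this z (z outside [-0.5, 6.5]); Subtracting the remaining from the first: starting from the r=12 cylinder (407.29 mm²), the r=11.5 cylinder at (-2, 16) partially overlaps it — only the 65.27 mm² overlap (of its 374.06 mm²) is removed, clipping the outline; the 11×25 cube at (-1.5, -1) partially overlaps it — only the 87.02 mm² overlap (of its 275.00 mm²) is removed, clipping the outline — area = 255.00 mm². Checking containment: the cross-section at z = 20.88 is a subset of the cross-section at z = 3.

entirely on top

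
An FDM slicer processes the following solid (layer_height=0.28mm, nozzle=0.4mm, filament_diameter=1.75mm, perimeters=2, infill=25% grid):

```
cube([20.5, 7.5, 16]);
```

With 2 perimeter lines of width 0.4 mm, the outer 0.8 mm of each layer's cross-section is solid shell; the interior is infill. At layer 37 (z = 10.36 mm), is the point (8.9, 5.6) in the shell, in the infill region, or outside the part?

At z = 10.36 mm: the 20.5×7.5 cube contributes its full rectangle. Overall, the cross-section is a single solid region. The nearest boundary edge runs (20.50, 7.50)→(0.00, 7.50); distance from the point to it = 1.90 mm. The point is inside the cross-section and 1.90 mm from the nearest boundary — more than the 0.8 mm shell width (2 × 0.4), so it's in the infill interior.

infill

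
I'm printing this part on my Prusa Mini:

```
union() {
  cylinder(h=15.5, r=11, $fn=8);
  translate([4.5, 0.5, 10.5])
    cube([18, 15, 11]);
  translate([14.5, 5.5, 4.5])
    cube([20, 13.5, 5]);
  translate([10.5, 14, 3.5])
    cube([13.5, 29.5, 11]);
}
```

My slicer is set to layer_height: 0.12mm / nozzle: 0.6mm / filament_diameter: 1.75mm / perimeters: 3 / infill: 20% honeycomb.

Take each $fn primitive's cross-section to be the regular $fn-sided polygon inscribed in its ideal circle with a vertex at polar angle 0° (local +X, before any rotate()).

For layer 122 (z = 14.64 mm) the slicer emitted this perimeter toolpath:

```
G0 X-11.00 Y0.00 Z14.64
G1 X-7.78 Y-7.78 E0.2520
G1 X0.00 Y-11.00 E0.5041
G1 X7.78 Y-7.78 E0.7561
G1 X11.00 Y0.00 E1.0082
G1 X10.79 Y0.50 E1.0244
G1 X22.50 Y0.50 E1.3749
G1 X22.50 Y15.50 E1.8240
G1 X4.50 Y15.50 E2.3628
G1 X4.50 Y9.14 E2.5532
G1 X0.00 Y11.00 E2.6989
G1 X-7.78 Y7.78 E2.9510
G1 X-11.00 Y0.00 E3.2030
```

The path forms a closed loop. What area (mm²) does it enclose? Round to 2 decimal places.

Apply the shoelace formula to the sequence of (X, Y) vertices; enclosed area = 575.25 mm².

575.25 mm²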